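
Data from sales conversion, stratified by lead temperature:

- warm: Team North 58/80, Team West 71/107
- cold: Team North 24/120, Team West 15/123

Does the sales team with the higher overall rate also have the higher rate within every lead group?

Warm: Team North 58/80 = 72.5%, Team West 71/107 = 66.4% → Team North
Cold: Team North 24/120 = 20.0%, Team West 15/123 = 12.2% → Team North
Overall: Team North 82/200 = 41.0%, Team West 86/230 = 37.4% → Team North
Team North wins overall and in every lead group — no reversal.

Yes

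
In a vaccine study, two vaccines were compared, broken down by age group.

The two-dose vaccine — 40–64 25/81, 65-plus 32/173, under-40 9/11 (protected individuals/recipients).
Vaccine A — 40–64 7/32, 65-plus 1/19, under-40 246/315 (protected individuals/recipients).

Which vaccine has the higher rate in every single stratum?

40–64: the two-dose vaccine 25/81 = 30.9%, Vaccine A 7/32 = 21.9% → the two-dose vaccine
65-plus: the two-dose vaccine 32/173 = 18.5%, Vaccine A 1/19 = 5.3% → the two-dose vaccine
Under-40: the two-dose vaccine 9/11 = 81.8%, Vaccine A 246/315 = 78.1% → the two-dose vaccine
The two-dose vaccine has the higher rate in all 3 groups.

the two-dose vaccine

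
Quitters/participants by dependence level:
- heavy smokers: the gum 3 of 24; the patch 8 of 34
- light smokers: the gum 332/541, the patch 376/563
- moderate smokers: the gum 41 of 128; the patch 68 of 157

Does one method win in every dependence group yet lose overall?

No

Heavy smokers: the gum 3/24 = 12.5%, the patch 8/34 = 23.5% → the patch
Light smokers: the gum 332/541 = 61.4%, the patch 376/563 = 66.8% → the patch
Moderate smokers: the gum 41/128 = 32.0%, the patch 68/157 = 43.3% → the patch
Overall: the gum 376/693 = 54.3%, the patch 452/754 = 59.9% → the patch
The patch wins overall and in every dependence group — no reversal.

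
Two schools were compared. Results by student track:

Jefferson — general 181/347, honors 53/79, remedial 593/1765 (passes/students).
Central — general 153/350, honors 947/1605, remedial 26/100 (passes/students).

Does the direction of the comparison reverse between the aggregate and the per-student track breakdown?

General: Jefferson 181/347 = 52.2%, Central 153/350 = 43.7% → Jefferson
Honors: Jefferson 53/79 = 67.1%, Central 947/1605 = 59.0% → Jefferson
Remedial: Jefferson 593/1765 = 33.6%, Central 26/100 = 26.0% → Jefferson
Overall: Jefferson 827/2191 = 37.7%, Central 1126/2055 = 54.8% → Central
Jefferson wins each student group but Central wins overall — the comparison reverses. Jefferson's students skew toward remedial, which has a lower base rate.

Yes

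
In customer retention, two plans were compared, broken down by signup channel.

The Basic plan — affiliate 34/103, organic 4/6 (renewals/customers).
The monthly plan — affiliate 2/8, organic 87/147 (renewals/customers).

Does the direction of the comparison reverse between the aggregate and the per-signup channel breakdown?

Affiliate: the Basic plan 34/103 = 33.0%, the monthly plan 2/8 = 25.0% → the Basic plan
Organic: the Basic plan 4/6 = 66.7%, the monthly plan 87/147 = 59.2% → the Basic plan
Overall: the Basic plan 38/109 = 34.9%, the monthly plan 89/155 = 57.4% → the monthly plan
The Basic plan wins each signup group but the monthly plan wins overall — the comparison reverses. The Basic plan's customers skew toward affiliate, which has a lower base rate.

Yes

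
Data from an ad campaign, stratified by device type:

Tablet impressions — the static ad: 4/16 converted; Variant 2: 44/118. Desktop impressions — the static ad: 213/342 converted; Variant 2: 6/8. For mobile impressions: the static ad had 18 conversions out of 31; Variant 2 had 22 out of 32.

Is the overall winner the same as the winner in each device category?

Tablet: the static ad 4/16 = 25.0%, Variant 2 44/118 = 37.3% → Variant 2
Desktop: the static ad 213/342 = 62.3%, Variant 2 6/8 = 75.0% → Variant 2
Mobile: the static ad 18/31 = 58.1%, Variant 2 22/32 = 68.8% → Variant 2
Overall: the static ad 235/389 = 60.4%, Variant 2 72/158 = 45.6% → the static ad
Variant 2 wins each device group but the static ad wins overall — the comparison reverses. Variant 2's impressions skew toward tablet, which has a lower base rate.

No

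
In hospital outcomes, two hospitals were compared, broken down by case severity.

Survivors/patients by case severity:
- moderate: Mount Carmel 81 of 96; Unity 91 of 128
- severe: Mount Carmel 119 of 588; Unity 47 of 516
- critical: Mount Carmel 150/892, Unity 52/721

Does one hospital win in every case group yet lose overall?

No

Moderate: Mount Carmel 81/96 = 84.4%, Unity 91/128 = 71.1% → Mount Carmel
Severe: Mount Carmel 119/588 = 20.2%, Unity 47/516 = 9.1% → Mount Carmel
Critical: Mount Carmel 150/892 = 16.8%, Unity 52/721 = 7.2% → Mount Carmel
Overall: Mount Carmel 350/1576 = 22.2%, Unity 190/1365 = 13.9% → Mount Carmel
Mount Carmel wins overall and in every case group — no reversal.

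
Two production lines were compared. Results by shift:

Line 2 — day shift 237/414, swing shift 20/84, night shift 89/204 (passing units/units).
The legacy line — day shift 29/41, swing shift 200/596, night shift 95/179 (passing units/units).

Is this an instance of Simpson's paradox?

Yes

Day shift: Line 2 237/414 = 57.2%, the legacy line 29/41 = 70.7% → the legacy line
Swing shift: Line 2 20/84 = 23.8%, the legacy line 200/596 = 33.6% → the legacy line
Night shift: Line 2 89/204 = 43.6%, the legacy line 95/179 = 53.1% → the legacy line
Overall: Line 2 346/702 = 49.3%, the legacy line 324/816 = 39.7% → Line 2
The legacy line wins each shift group but Line 2 wins overall — the comparison reverses. The legacy line's units skew toward swing shift, which has a lower base rate.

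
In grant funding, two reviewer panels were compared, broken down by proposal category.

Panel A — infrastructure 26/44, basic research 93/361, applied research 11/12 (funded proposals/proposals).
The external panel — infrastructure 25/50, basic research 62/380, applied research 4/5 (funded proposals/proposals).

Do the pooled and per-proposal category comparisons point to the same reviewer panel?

Infrastructure: Panel A 26/44 = 59.1%, the external panel 25/50 = 50.0% → Panel A
Basic research: Panel A 93/361 = 25.8%, the external panel 62/380 = 16.3% → Panel A
Applied research: Panel A 11/12 = 91.7%, the external panel 4/5 = 80.0% → Panel A
Overall: Panel A 130/417 = 31.2%, the external panel 91/435 = 20.9% → Panel A
Panel A wins overall and in every proposal group — no reversal.

Yes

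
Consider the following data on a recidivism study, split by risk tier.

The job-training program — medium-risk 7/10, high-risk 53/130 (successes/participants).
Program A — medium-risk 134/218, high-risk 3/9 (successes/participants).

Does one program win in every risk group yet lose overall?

Yes

Medium-risk: the job-training program 7/10 = 70.0%, Program A 134/218 = 61.5% → the job-training program
High-risk: the job-training program 53/130 = 40.8%, Program A 3/9 = 33.3% → the job-training program
Overall: the job-training program 60/140 = 42.9%, Program A 137/227 = 60.4% → Program A
The job-training program wins each risk group but Program A wins overall — the comparison reverses. The job-training program's participants skew toward high-risk, which has a lower base rate.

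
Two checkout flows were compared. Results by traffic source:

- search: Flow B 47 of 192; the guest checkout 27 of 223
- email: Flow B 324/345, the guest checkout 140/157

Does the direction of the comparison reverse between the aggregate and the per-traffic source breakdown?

No

Search: Flow B 47/192 = 24.5%, the guest checkout 27/223 = 12.1% → Flow B
Email: Flow B 324/345 = 93.9%, the guest checkout 140/157 = 89.2% → Flow B
Overall: Flow B 371/537 = 69.1%, the guest checkout 167/380 = 43.9% → Flow B
Flow B wins overall and in every traffic group — no reversal.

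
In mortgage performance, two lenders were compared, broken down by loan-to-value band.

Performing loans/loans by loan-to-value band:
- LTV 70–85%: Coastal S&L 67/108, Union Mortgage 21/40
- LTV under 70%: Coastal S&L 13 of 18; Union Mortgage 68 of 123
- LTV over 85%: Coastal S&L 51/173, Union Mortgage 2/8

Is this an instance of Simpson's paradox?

LTV 70–85%: Coastal S&L 67/108 = 62.0%, Union Mortgage 21/40 = 52.5% → Coastal S&L
LTV under 70%: Coastal S&L 13/18 = 72.2%, Union Mortgage 68/123 = 55.3% → Coastal S&L
LTV over 85%: Coastal S&L 51/173 = 29.5%, Union Mortgage 2/8 = 25.0% → Coastal S&L
Overall: Coastal S&L 131/299 = 43.8%, Union Mortgage 91/171 = 53.2% → Union Mortgage
Coastal S&L wins each loan-to-value group but Union Mortgage wins overall — the comparison reverses. Coastal S&L's loans skew toward LTV over 85%, which has a lower base rate.

Yes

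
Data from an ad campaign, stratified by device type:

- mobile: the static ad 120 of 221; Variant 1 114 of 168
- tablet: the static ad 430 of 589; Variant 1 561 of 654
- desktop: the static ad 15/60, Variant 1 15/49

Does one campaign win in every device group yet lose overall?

Mobile: the static ad 120/221 = 54.3%, Variant 1 114/168 = 67.9% → Variant 1
Tablet: the static ad 430/589 = 73.0%, Variant 1 561/654 = 85.8% → Variant 1
Desktop: the static ad 15/60 = 25.0%, Variant 1 15/49 = 30.6% → Variant 1
Overall: the static ad 565/870 = 64.9%, Variant 1 690/871 = 79.2% → Variant 1
Variant 1 wins overall and in every device group — no reversal.

No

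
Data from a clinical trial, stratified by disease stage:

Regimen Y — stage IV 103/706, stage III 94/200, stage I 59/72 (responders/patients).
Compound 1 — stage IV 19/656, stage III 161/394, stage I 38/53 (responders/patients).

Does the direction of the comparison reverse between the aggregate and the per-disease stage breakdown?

Stage IV: Regimen Y 103/706 = 14.6%, Compound 1 19/656 = 2.9% → Regimen Y
Stage III: Regimen Y 94/200 = 47.0%, Compound 1 161/394 = 40.9% → Regimen Y
Stage I: Regimen Y 59/72 = 81.9%, Compound 1 38/53 = 71.7% → Regimen Y
Overall: Regimen Y 256/978 = 26.2%, Compound 1 218/1103 = 19.8% → Regimen Y
Regimen Y wins overall and in every disease group — no reversal.

No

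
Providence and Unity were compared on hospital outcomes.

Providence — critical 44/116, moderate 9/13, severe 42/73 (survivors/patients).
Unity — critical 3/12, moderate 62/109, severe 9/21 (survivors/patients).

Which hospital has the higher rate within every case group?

Critical: Providence 44/116 = 37.9%, Unity 3/12 = 25.0% → Providence
Moderate: Providence 9/13 = 69.2%, Unity 62/109 = 56.9% → Providence
Severe: Providence 42/73 = 57.5%, Unity 9/21 = 42.9% → Providence
Providence has the higher rate in all 3 groups.

Providence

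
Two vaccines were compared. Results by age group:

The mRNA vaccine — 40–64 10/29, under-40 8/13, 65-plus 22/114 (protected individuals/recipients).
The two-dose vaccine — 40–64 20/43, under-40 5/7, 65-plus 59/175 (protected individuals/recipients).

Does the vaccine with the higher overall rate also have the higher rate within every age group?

Yes

40–64: the mRNA vaccine 10/29 = 34.5%, the two-dose vaccine 20/43 = 46.5% → the two-dose vaccine
Under-40: the mRNA vaccine 8/13 = 61.5%, the two-dose vaccine 5/7 = 71.4% → the two-dose vaccine
65-plus: the mRNA vaccine 22/114 = 19.3%, the two-dose vaccine 59/175 = 33.7% → the two-dose vaccine
Overall: the mRNA vaccine 40/156 = 25.6%, the two-dose vaccine 84/225 = 37.3% → the two-dose vaccine
The two-dose vaccine wins overall and in every age group — no reversal.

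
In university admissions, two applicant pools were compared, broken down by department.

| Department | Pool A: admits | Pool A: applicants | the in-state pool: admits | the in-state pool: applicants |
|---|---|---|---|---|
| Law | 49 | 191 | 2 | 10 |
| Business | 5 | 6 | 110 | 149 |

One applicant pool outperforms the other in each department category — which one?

Law: Pool A 49/191 = 25.7%, the in-state pool 2/10 = 20.0% → Pool A
Business: Pool A 5/6 = 83.3%, the in-state pool 110/149 = 73.8% → Pool A
Pool A has the higher rate in both groups.

Pool A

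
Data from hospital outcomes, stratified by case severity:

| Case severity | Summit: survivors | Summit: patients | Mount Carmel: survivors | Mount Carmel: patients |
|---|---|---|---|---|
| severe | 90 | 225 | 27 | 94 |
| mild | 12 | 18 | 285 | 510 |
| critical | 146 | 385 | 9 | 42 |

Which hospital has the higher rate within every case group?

Severe: Summit 90/225 = 40.0%, Mount Carmel 27/94 = 28.7% → Summit
Mild: Summit 12/18 = 66.7%, Mount Carmel 285/510 = 55.9% → Summit
Critical: Summit 146/385 = 37.9%, Mount Carmel 9/42 = 21.4% → Summit
Summit has the higher rate in all 3 groups.

Summit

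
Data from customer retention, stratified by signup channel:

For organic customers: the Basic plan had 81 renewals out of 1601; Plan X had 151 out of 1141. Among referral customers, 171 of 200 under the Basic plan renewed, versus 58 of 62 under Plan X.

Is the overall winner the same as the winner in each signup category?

Yes

Organic: the Basic plan 81/1601 = 5.1%, Plan X 151/1141 = 13.2% → Plan X
Referral: the Basic plan 171/200 = 85.5%, Plan X 58/62 = 93.5% → Plan X
Overall: the Basic plan 252/1801 = 14.0%, Plan X 209/1203 = 17.4% → Plan X
Plan X wins overall and in every signup group — no reversal.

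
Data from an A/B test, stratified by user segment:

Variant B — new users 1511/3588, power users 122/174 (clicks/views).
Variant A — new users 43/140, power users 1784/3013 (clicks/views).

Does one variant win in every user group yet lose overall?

New users: Variant B 1511/3588 = 42.1%, Variant A 43/140 = 30.7% → Variant B
Power users: Variant B 122/174 = 70.1%, Variant A 1784/3013 = 59.2% → Variant B
Overall: Variant B 1633/3762 = 43.4%, Variant A 1827/3153 = 57.9% → Variant A
Variant B wins each user group but Variant A wins overall — the comparison reverses. Variant B's views skew toward new users, which has a lower base rate.

Yes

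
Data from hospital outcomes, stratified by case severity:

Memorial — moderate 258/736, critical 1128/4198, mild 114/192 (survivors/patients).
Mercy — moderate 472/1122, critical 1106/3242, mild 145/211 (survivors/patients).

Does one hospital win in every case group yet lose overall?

No

Moderate: Memorial 258/736 = 35.1%, Mercy 472/1122 = 42.1% → Mercy
Critical: Memorial 1128/4198 = 26.9%, Mercy 1106/3242 = 34.1% → Mercy
Mild: Memorial 114/192 = 59.4%, Mercy 145/211 = 68.7% → Mercy
Overall: Memorial 1500/5126 = 29.3%, Mercy 1723/4575 = 37.7% → Mercy
Mercy wins overall and in every case group — no reversal.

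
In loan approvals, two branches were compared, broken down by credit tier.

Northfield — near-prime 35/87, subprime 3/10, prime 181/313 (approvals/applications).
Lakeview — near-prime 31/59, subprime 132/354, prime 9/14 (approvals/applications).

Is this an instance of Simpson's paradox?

Near-prime: Northfield 35/87 = 40.2%, Lakeview 31/59 = 52.5% → Lakeview
Subprime: Northfield 3/10 = 30.0%, Lakeview 132/354 = 37.3% → Lakeview
Prime: Northfield 181/313 = 57.8%, Lakeview 9/14 = 64.3% → Lakeview
Overall: Northfield 219/410 = 53.4%, Lakeview 172/427 = 40.3% → Northfield
Lakeview wins each credit group but Northfield wins overall — the comparison reverses. Lakeview's applications skew toward subprime, which has a lower base rate.

Yes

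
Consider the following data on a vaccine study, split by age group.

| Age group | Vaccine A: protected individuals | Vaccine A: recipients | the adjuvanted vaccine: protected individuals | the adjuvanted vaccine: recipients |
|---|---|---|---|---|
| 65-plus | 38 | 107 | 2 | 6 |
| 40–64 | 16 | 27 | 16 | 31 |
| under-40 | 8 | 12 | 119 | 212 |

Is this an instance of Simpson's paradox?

Yes

65-plus: Vaccine A 38/107 = 35.5%, the adjuvanted vaccine 2/6 = 33.3% → Vaccine A
40–64: Vaccine A 16/27 = 59.3%, the adjuvanted vaccine 16/31 = 51.6% → Vaccine A
Under-40: Vaccine A 8/12 = 66.7%, the adjuvanted vaccine 119/212 = 56.1% → Vaccine A
Overall: Vaccine A 62/146 = 42.5%, the adjuvanted vaccine 137/249 = 55.0% → the adjuvanted vaccine
Vaccine A wins each age group but the adjuvanted vaccine wins overall — the comparison reverses. Vaccine A's recipients skew toward 65-plus, which has a lower base rate.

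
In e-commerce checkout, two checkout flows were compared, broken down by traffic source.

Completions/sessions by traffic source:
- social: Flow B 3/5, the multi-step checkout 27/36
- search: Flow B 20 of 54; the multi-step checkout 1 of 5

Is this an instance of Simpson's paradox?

Social: Flow B 3/5 = 60.0%, the multi-step checkout 27/36 = 75.0% → the multi-step checkout
Search: Flow B 20/54 = 37.0%, the multi-step checkout 1/5 = 20.0% → Flow B
Overall: Flow B 23/59 = 39.0%, the multi-step checkout 28/41 = 68.3% → the multi-step checkout
Neither sweeps: Flow B wins 1 of 2 groups, the multi-step checkout wins 1. The multi-step checkout wins overall but not every group — no Simpson reversal.

No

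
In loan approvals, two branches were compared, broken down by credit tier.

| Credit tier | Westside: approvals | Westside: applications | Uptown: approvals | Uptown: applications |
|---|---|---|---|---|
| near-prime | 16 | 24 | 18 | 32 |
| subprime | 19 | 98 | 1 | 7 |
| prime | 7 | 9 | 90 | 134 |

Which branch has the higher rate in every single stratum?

Westside

Near-prime: Westside 16/24 = 66.7%, Uptown 18/32 = 56.2% → Westside
Subprime: Westside 19/98 = 19.4%, Uptown 1/7 = 14.3% → Westside
Prime: Westside 7/9 = 77.8%, Uptown 90/134 = 67.2% → Westside
Westside has the higher rate in all 3 groups.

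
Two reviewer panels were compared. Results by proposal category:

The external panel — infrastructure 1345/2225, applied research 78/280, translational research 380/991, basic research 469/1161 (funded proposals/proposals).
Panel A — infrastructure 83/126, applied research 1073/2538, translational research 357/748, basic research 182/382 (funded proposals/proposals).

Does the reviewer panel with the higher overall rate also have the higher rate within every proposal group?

Infrastructure: the external panel 1345/2225 = 60.4%, Panel A 83/126 = 65.9% → Panel A
Applied research: the external panel 78/280 = 27.9%, Panel A 1073/2538 = 42.3% → Panel A
Translational research: the external panel 380/991 = 38.3%, Panel A 357/748 = 47.7% → Panel A
Basic research: the external panel 469/1161 = 40.4%, Panel A 182/382 = 47.6% → Panel A
Overall: the external panel 2272/4657 = 48.8%, Panel A 1695/3794 = 44.7% → the external panel
Panel A wins each proposal group but the external panel wins overall — the comparison reverses. Panel A's proposals skew toward applied research, which has a lower base rate.

No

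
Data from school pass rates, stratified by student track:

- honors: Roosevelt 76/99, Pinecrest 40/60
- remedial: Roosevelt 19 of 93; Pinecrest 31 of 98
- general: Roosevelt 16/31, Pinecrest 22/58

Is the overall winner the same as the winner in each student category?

Honors: Roosevelt 76/99 = 76.8%, Pinecrest 40/60 = 66.7% → Roosevelt
Remedial: Roosevelt 19/93 = 20.4%, Pinecrest 31/98 = 31.6% → Pinecrest
General: Roosevelt 16/31 = 51.6%, Pinecrest 22/58 = 37.9% → Roosevelt
Overall: Roosevelt 111/223 = 49.8%, Pinecrest 93/216 = 43.1% → Roosevelt
Neither sweeps: Roosevelt wins 2 of 3 groups, Pinecrest wins 1. Roosevelt wins overall but not every group — no Simpson reversal.

No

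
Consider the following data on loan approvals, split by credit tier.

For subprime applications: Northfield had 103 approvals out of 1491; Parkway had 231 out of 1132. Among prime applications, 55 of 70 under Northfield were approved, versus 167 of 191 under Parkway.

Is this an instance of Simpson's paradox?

No

Subprime: Northfield 103/1491 = 6.9%, Parkway 231/1132 = 20.4% → Parkway
Prime: Northfield 55/70 = 78.6%, Parkway 167/191 = 87.4% → Parkway
Overall: Northfield 158/1561 = 10.1%, Parkway 398/1323 = 30.1% → Parkway
Parkway wins overall and in every credit group — no reversal.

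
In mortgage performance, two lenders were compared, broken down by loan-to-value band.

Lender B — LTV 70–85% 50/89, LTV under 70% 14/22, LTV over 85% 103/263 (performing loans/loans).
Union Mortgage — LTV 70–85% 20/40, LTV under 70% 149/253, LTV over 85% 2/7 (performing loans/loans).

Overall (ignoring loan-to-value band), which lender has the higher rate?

Union Mortgage

LTV 70–85%: Lender B 50/89 = 56.2%, Union Mortgage 20/40 = 50.0% → Lender B
LTV under 70%: Lender B 14/22 = 63.6%, Union Mortgage 149/253 = 58.9% → Lender B
LTV over 85%: Lender B 103/263 = 39.2%, Union Mortgage 2/7 = 28.6% → Lender B
Overall: Lender B 167/374 = 44.7%, Union Mortgage 171/300 = 57.0% → Union Mortgage
(Lender B wins every loan-to-value group but Union Mortgage wins overall — Lender B's loans skew toward the low-rate LTV over 85% group.)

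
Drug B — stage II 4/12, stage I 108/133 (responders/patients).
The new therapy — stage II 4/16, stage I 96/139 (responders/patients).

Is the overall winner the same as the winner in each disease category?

Yes

Stage II: Drug B 4/12 = 33.3%, the new therapy 4/16 = 25.0% → Drug B
Stage I: Drug B 108/133 = 81.2%, the new therapy 96/139 = 69.1% → Drug B
Overall: Drug B 112/145 = 77.2%, the new therapy 100/155 = 64.5% → Drug B
Drug B wins overall and in every disease group — no reversal.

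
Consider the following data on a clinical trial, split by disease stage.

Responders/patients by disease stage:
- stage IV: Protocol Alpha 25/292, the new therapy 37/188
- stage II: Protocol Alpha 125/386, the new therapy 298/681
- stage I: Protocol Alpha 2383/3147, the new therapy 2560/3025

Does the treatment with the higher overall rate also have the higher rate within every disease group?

Yes

Stage IV: Protocol Alpha 25/292 = 8.6%, the new therapy 37/188 = 19.7% → the new therapy
Stage II: Protocol Alpha 125/386 = 32.4%, the new therapy 298/681 = 43.8% → the new therapy
Stage I: Protocol Alpha 2383/3147 = 75.7%, the new therapy 2560/3025 = 84.6% → the new therapy
Overall: Protocol Alpha 2533/3825 = 66.2%, the new therapy 2895/3894 = 74.3% → the new therapy
The new therapy wins overall and in every disease group — no reversal.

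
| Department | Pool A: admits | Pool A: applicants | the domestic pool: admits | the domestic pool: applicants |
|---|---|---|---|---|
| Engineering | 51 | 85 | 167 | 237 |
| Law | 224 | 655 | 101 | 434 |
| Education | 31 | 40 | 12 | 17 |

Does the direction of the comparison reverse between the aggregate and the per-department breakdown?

Engineering: Pool A 51/85 = 60.0%, the domestic pool 167/237 = 70.5% → the domestic pool
Law: Pool A 224/655 = 34.2%, the domestic pool 101/434 = 23.3% → Pool A
Education: Pool A 31/40 = 77.5%, the domestic pool 12/17 = 70.6% → Pool A
Overall: Pool A 306/780 = 39.2%, the domestic pool 280/688 = 40.7% → the domestic pool
Neither sweeps: Pool A wins 2 of 3 groups, the domestic pool wins 1. The domestic pool wins overall but not every group — no Simpson reversal.

No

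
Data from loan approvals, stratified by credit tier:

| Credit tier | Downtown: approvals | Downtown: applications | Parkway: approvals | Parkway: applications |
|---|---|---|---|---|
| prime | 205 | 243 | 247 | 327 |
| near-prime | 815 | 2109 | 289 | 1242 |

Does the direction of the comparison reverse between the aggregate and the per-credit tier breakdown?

No

Prime: Downtown 205/243 = 84.4%, Parkway 247/327 = 75.5% → Downtown
Near-prime: Downtown 815/2109 = 38.6%, Parkway 289/1242 = 23.3% → Downtown
Overall: Downtown 1020/2352 = 43.4%, Parkway 536/1569 = 34.2% → Downtown
Downtown wins overall and in every credit group — no reversal.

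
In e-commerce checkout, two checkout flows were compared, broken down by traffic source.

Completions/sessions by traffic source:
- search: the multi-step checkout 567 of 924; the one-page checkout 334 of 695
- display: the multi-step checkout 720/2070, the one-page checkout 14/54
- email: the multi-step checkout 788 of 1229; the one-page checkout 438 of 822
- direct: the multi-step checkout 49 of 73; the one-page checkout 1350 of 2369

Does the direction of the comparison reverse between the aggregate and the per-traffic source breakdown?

Search: the multi-step checkout 567/924 = 61.4%, the one-page checkout 334/695 = 48.1% → the multi-step checkout
Display: the multi-step checkout 720/2070 = 34.8%, the one-page checkout 14/54 = 25.9% → the multi-step checkout
Email: the multi-step checkout 788/1229 = 64.1%, the one-page checkout 438/822 = 53.3% → the multi-step checkout
Direct: the multi-step checkout 49/73 = 67.1%, the one-page checkout 1350/2369 = 57.0% → the multi-step checkout
Overall: the multi-step checkout 2124/4296 = 49.4%, the one-page checkout 2136/3940 = 54.2% → the one-page checkout
The multi-step checkout wins each traffic group but the one-page checkout wins overall — the comparison reverses. The multi-step checkout's sessions skew toward display, which has a lower base rate.

Yes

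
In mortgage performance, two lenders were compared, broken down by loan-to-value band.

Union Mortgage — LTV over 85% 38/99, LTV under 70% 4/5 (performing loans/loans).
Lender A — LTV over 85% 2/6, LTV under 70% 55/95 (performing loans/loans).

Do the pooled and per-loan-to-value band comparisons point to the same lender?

LTV over 85%: Union Mortgage 38/99 = 38.4%, Lender A 2/6 = 33.3% → Union Mortgage
LTV under 70%: Union Mortgage 4/5 = 80.0%, Lender A 55/95 = 57.9% → Union Mortgage
Overall: Union Mortgage 42/104 = 40.4%, Lender A 57/101 = 56.4% → Lender A
Union Mortgage wins each loan-to-value group but Lender A wins overall — the comparison reverses. Union Mortgage's loans skew toward LTV over 85%, which has a lower base rate.

No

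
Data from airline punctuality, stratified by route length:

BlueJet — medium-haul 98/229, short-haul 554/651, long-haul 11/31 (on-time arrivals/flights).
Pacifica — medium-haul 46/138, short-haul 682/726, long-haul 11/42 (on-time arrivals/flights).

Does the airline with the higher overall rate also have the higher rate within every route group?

Medium-haul: BlueJet 98/229 = 42.8%, Pacifica 46/138 = 33.3% → BlueJet
Short-haul: BlueJet 554/651 = 85.1%, Pacifica 682/726 = 93.9% → Pacifica
Long-haul: BlueJet 11/31 = 35.5%, Pacifica 11/42 = 26.2% → BlueJet
Overall: BlueJet 663/911 = 72.8%, Pacifica 739/906 = 81.6% → Pacifica
Neither sweeps: BlueJet wins 2 of 3 groups, Pacifica wins 1. Pacifica wins overall but not every group — no Simpson reversal.

No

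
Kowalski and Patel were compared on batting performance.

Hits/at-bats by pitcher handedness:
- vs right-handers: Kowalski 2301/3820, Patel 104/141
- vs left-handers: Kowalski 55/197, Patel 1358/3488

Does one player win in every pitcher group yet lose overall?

Yes

Vs right-handers: Kowalski 2301/3820 = 60.2%, Patel 104/141 = 73.8% → Patel
Vs left-handers: Kowalski 55/197 = 27.9%, Patel 1358/3488 = 38.9% → Patel
Overall: Kowalski 2356/4017 = 58.7%, Patel 1462/3629 = 40.3% → Kowalski
Patel wins each pitcher group but Kowalski wins overall — the comparison reverses. Patel's at-bats skew toward vs left-handers, which has a lower base rate.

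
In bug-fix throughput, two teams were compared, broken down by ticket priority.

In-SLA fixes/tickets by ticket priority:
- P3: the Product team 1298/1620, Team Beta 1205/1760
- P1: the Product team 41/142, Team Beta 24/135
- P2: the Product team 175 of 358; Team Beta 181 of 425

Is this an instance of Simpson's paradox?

P3: the Product team 1298/1620 = 80.1%, Team Beta 1205/1760 = 68.5% → the Product team
P1: the Product team 41/142 = 28.9%, Team Beta 24/135 = 17.8% → the Product team
P2: the Product team 175/358 = 48.9%, Team Beta 181/425 = 42.6% → the Product team
Overall: the Product team 1514/2120 = 71.4%, Team Beta 1410/2320 = 60.8% → the Product team
The Product team wins overall and in every ticket group — no reversal.

No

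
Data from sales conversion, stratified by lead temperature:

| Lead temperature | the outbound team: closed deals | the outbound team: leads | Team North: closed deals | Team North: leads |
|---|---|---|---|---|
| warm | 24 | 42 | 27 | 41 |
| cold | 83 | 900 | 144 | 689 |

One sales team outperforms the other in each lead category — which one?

Warm: the outbound team 24/42 = 57.1%, Team North 27/41 = 65.9% → Team North
Cold: the outbound team 83/900 = 9.2%, Team North 144/689 = 20.9% → Team North
Team North has the higher rate in both groups.

Team North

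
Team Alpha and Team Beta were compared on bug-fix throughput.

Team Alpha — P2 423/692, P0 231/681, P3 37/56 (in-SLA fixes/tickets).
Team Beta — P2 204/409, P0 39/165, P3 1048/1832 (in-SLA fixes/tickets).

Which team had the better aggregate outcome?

Team Beta

P2: Team Alpha 423/692 = 61.1%, Team Beta 204/409 = 49.9% → Team Alpha
P0: Team Alpha 231/681 = 33.9%, Team Beta 39/165 = 23.6% → Team Alpha
P3: Team Alpha 37/56 = 66.1%, Team Beta 1048/1832 = 57.2% → Team Alpha
Overall: Team Alpha 691/1429 = 48.4%, Team Beta 1291/2406 = 53.7% → Team Beta
(Team Alpha wins every ticket group but Team Beta wins overall — Team Alpha's tickets skew toward the low-rate P0 group.)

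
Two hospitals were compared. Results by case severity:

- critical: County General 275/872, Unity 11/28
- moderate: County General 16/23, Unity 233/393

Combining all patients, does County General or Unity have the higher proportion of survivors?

Unity

Critical: County General 275/872 = 31.5%, Unity 11/28 = 39.3% → Unity
Moderate: County General 16/23 = 69.6%, Unity 233/393 = 59.3% → County General
Overall: County General 291/895 = 32.5%, Unity 244/421 = 58.0% → Unity
(Neither sweeps every case group, but Unity has the higher pooled rate.)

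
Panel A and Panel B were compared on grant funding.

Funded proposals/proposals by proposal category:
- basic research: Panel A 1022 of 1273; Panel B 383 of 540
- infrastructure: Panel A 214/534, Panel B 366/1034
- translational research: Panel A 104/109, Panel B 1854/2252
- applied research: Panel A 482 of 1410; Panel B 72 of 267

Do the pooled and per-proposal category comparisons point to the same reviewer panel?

No

Basic research: Panel A 1022/1273 = 80.3%, Panel B 383/540 = 70.9% → Panel A
Infrastructure: Panel A 214/534 = 40.1%, Panel B 366/1034 = 35.4% → Panel A
Translational research: Panel A 104/109 = 95.4%, Panel B 1854/2252 = 82.3% → Panel A
Applied research: Panel A 482/1410 = 34.2%, Panel B 72/267 = 27.0% → Panel A
Overall: Panel A 1822/3326 = 54.8%, Panel B 2675/4093 = 65.4% → Panel B
Panel A wins each proposal group but Panel B wins overall — the comparison reverses. Panel A's proposals skew toward applied research, which has a lower base rate.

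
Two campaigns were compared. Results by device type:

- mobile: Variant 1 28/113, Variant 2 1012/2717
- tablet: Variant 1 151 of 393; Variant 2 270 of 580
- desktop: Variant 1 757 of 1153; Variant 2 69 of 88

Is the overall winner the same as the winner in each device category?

Mobile: Variant 1 28/113 = 24.8%, Variant 2 1012/2717 = 37.2% → Variant 2
Tablet: Variant 1 151/393 = 38.4%, Variant 2 270/580 = 46.6% → Variant 2
Desktop: Variant 1 757/1153 = 65.7%, Variant 2 69/88 = 78.4% → Variant 2
Overall: Variant 1 936/1659 = 56.4%, Variant 2 1351/3385 = 39.9% → Variant 1
Variant 2 wins each device group but Variant 1 wins overall — the comparison reverses. Variant 2's impressions skew toward mobile, which has a lower base rate.

No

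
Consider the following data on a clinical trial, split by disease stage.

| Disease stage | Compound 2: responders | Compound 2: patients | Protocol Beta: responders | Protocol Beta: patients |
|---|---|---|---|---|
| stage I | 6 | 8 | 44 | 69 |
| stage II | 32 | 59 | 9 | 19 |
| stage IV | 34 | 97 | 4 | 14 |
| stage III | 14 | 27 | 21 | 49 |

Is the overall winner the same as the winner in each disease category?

No

Stage I: Compound 2 6/8 = 75.0%, Protocol Beta 44/69 = 63.8% → Compound 2
Stage II: Compound 2 32/59 = 54.2%, Protocol Beta 9/19 = 47.4% → Compound 2
Stage IV: Compound 2 34/97 = 35.1%, Protocol Beta 4/14 = 28.6% → Compound 2
Stage III: Compound 2 14/27 = 51.9%, Protocol Beta 21/49 = 42.9% → Compound 2
Overall: Compound 2 86/191 = 45.0%, Protocol Beta 78/151 = 51.7% → Protocol Beta
Compound 2 wins each disease group but Protocol Beta wins overall — the comparison reverses. Compound 2's patients skew toward stage IV, which has a lower base rate.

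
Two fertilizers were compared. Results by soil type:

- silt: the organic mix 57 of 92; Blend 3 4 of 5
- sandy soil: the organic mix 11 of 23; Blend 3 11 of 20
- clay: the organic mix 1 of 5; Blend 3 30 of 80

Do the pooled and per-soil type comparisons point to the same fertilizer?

No

Silt: the organic mix 57/92 = 62.0%, Blend 3 4/5 = 80.0% → Blend 3
Sandy soil: the organic mix 11/23 = 47.8%, Blend 3 11/20 = 55.0% → Blend 3
Clay: the organic mix 1/5 = 20.0%, Blend 3 30/80 = 37.5% → Blend 3
Overall: the organic mix 69/120 = 57.5%, Blend 3 45/105 = 42.9% → the organic mix
Blend 3 wins each soil group but the organic mix wins overall — the comparison reverses. Blend 3's plots skew toward clay, which has a lower base rate.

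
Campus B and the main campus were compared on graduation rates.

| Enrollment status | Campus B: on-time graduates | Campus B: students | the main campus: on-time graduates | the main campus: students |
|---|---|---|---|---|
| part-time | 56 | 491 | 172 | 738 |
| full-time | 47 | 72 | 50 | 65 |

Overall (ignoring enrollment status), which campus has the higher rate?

Part-time: Campus B 56/491 = 11.4%, the main campus 172/738 = 23.3% → the main campus
Full-time: Campus B 47/72 = 65.3%, the main campus 50/65 = 76.9% → the main campus
Overall: Campus B 103/563 = 18.3%, the main campus 222/803 = 27.6% → the main campus

the main campus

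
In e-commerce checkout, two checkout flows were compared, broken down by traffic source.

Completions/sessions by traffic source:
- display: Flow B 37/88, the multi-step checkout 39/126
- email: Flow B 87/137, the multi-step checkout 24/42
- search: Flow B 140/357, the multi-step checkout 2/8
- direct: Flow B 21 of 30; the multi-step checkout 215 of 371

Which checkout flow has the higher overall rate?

Display: Flow B 37/88 = 42.0%, the multi-step checkout 39/126 = 31.0% → Flow B
Email: Flow B 87/137 = 63.5%, the multi-step checkout 24/42 = 57.1% → Flow B
Search: Flow B 140/357 = 39.2%, the multi-step checkout 2/8 = 25.0% → Flow B
Direct: Flow B 21/30 = 70.0%, the multi-step checkout 215/371 = 58.0% → Flow B
Overall: Flow B 285/612 = 46.6%, the multi-step checkout 280/547 = 51.2% → the multi-step checkout
(Flow B wins every traffic group but the multi-step checkout wins overall — Flow B's sessions skew toward the low-rate search group.)

the multi-step checkout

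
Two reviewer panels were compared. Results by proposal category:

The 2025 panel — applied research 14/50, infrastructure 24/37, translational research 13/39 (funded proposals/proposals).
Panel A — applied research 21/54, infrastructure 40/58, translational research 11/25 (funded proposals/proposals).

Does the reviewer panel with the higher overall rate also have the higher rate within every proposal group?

Yes

Applied research: the 2025 panel 14/50 = 28.0%, Panel A 21/54 = 38.9% → Panel A
Infrastructure: the 2025 panel 24/37 = 64.9%, Panel A 40/58 = 69.0% → Panel A
Translational research: the 2025 panel 13/39 = 33.3%, Panel A 11/25 = 44.0% → Panel A
Overall: the 2025 panel 51/126 = 40.5%, Panel A 72/137 = 52.6% → Panel A
Panel A wins overall and in every proposal group — no reversal.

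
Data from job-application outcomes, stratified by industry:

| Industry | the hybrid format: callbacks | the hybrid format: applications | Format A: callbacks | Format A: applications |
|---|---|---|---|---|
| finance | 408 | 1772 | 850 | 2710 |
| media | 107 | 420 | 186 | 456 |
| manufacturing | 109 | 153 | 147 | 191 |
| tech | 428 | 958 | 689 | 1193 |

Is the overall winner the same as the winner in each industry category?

Yes

Finance: the hybrid format 408/1772 = 23.0%, Format A 850/2710 = 31.4% → Format A
Media: the hybrid format 107/420 = 25.5%, Format A 186/456 = 40.8% → Format A
Manufacturing: the hybrid format 109/153 = 71.2%, Format A 147/191 = 77.0% → Format A
Tech: the hybrid format 428/958 = 44.7%, Format A 689/1193 = 57.8% → Format A
Overall: the hybrid format 1052/3303 = 31.8%, Format A 1872/4550 = 41.1% → Format A
Format A wins overall and in every industry group — no reversal.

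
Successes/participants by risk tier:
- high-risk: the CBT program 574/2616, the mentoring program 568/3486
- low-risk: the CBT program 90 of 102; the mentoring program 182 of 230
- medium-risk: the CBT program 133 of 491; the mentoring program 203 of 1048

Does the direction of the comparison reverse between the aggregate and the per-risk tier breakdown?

No

High-risk: the CBT program 574/2616 = 21.9%, the mentoring program 568/3486 = 16.3% → the CBT program
Low-risk: the CBT program 90/102 = 88.2%, the mentoring program 182/230 = 79.1% → the CBT program
Medium-risk: the CBT program 133/491 = 27.1%, the mentoring program 203/1048 = 19.4% → the CBT program
Overall: the CBT program 797/3209 = 24.8%, the mentoring program 953/4764 = 20.0% → the CBT program
The CBT program wins overall and in every risk group — no reversal.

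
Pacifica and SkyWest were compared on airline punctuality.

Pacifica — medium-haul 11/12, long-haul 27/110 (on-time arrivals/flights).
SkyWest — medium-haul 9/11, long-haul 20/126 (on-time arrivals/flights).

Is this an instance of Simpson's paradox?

No

Medium-haul: Pacifica 11/12 = 91.7%, SkyWest 9/11 = 81.8% → Pacifica
Long-haul: Pacifica 27/110 = 24.5%, SkyWest 20/126 = 15.9% → Pacifica
Overall: Pacifica 38/122 = 31.1%, SkyWest 29/137 = 21.2% → Pacifica
Pacifica wins overall and in every route group — no reversal.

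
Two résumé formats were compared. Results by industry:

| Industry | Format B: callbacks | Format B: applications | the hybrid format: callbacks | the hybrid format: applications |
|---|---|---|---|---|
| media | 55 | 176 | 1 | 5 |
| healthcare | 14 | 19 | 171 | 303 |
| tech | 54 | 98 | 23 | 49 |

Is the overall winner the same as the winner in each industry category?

No

Media: Format B 55/176 = 31.2%, the hybrid format 1/5 = 20.0% → Format B
Healthcare: Format B 14/19 = 73.7%, the hybrid format 171/303 = 56.4% → Format B
Tech: Format B 54/98 = 55.1%, the hybrid format 23/49 = 46.9% → Format B
Overall: Format B 123/293 = 42.0%, the hybrid format 195/357 = 54.6% → the hybrid format
Format B wins each industry group but the hybrid format wins overall — the comparison reverses. Format B's applications skew toward media, which has a lower base rate.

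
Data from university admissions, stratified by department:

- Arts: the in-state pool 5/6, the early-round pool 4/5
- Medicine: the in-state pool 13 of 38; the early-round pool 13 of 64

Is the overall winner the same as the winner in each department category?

Yes

Arts: the in-state pool 5/6 = 83.3%, the early-round pool 4/5 = 80.0% → the in-state pool
Medicine: the in-state pool 13/38 = 34.2%, the early-round pool 13/64 = 20.3% → the in-state pool
Overall: the in-state pool 18/44 = 40.9%, the early-round pool 17/69 = 24.6% → the in-state pool
The in-state pool wins overall and in every department group — no reversal.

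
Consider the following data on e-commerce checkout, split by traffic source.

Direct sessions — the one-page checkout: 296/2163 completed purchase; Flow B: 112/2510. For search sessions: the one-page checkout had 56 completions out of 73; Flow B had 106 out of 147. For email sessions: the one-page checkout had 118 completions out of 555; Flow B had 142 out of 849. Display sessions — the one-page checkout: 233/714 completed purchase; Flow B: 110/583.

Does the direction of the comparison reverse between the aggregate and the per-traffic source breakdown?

Direct: the one-page checkout 296/2163 = 13.7%, Flow B 112/2510 = 4.5% → the one-page checkout
Search: the one-page checkout 56/73 = 76.7%, Flow B 106/147 = 72.1% → the one-page checkout
Email: the one-page checkout 118/555 = 21.3%, Flow B 142/849 = 16.7% → the one-page checkout
Display: the one-page checkout 233/714 = 32.6%, Flow B 110/583 = 18.9% → the one-page checkout
Overall: the one-page checkout 703/3505 = 20.1%, Flow B 470/4089 = 11.5% → the one-page checkout
The one-page checkout wins overall and in every traffic group — no reversal.

No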